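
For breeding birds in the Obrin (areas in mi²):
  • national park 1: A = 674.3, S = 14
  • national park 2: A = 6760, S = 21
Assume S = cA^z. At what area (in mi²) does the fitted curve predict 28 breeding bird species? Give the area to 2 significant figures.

35000 mi²

z = ln(21/14) / ln(6760/674.3) = 0.4055 / 2.3051 = 0.1759
c = 14 / 674.3^0.1759 = 14 / 3.145 = 4.452
A = (28/4.452)^(1/0.1759) ⇒ ln A = ln(6.29)/0.1759 = 10.4543
A = e^10.4543 ≈ 34692 mi²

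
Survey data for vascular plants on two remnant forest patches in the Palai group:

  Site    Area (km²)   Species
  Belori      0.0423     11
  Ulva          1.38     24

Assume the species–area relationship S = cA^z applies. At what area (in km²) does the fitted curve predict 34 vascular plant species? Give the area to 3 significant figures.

6.54 km²

z = ln(24/11) / ln(1.38/0.0423) = 0.7802 / 3.4851 = 0.2239
c = 11 / 0.0423^0.2239 = 11 / 0.4926 = 22.33
A = (34/22.33)^(1/0.2239) ⇒ ln A = ln(1.523)/0.2239 = 1.8780
A = e^1.8780 ≈ 6.54 km²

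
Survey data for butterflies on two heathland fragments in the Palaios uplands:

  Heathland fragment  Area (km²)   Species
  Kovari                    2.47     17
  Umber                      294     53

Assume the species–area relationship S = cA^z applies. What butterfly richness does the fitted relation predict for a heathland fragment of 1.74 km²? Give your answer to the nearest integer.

z = ln(53/17) / ln(294/2.47) = 1.1371 / 4.7794 = 0.2379
c = 17 / 2.47^0.2379 = 17 / 1.24 = 13.71
S₃ = 13.71 × 1.74^0.2379 = 13.71 × 1.141 ≈ 15.64

16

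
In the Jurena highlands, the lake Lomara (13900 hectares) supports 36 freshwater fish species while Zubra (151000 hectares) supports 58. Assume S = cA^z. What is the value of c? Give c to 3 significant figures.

z = ln(S₂/S₁) / ln(A₂/A₁) = ln(58/36) / ln(151000/13900) = 0.4769 / 2.3854 = 0.1999
c = S₁ / A₁^z = 36 / 13900^0.1999 = 36 / 6.735 = 5.345

5.35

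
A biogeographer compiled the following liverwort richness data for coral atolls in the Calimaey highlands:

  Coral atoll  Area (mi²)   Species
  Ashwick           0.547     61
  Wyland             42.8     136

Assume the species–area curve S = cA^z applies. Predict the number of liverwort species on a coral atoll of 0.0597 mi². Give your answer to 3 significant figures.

40.6

z = ln(136/61) / ln(42.8/0.547) = 0.8018 / 4.3598 = 0.1839
c = 61 / 0.547^0.1839 = 61 / 0.895 = 68.16
S₃ = 68.16 × 0.0597^0.1839 = 68.16 × 0.5955 ≈ 40.59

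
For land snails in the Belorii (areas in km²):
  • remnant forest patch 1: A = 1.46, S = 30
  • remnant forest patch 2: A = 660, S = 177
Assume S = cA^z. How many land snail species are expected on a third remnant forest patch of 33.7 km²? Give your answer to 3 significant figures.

z = ln(177/30) / ln(660/1.46) = 1.7750 / 6.1138 = 0.2903
c = 30 / 1.46^0.2903 = 30 / 1.116 = 26.88
S₃ = 26.88 × 33.7^0.2903 = 26.88 × 2.777 ≈ 74.63

74.6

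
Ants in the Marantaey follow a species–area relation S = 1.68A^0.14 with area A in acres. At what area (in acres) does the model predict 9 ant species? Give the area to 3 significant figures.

161000 acres

9 = 1.68 × A^0.14  ⇒  A^0.14 = 9/1.68 = 5.357
ln A = ln(5.357) / 0.14 = 1.6784 / 0.14 = 11.9888
A = e^11.9888 ≈ 160941 acres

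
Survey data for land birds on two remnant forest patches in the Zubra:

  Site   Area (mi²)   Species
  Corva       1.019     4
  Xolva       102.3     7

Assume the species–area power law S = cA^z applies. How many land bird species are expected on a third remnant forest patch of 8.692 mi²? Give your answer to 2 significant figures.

5.2

z = ln(7/4) / ln(102.3/1.019) = 0.5596 / 4.6091 = 0.1214
c = 4 / 1.019^0.1214 = 4 / 1.002 = 3.991
S₃ = 3.991 × 8.692^0.1214 = 3.991 × 1.3 ≈ 5.189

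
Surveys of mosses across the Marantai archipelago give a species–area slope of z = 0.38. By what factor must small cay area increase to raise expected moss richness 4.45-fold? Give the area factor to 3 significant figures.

(A₂/A₁)^0.38 = 4.45, so A₂/A₁ = 4.45^(1/0.38) = 4.45^2.632
ln(A₂/A₁) = ln 4.45 / 0.38 = 1.4929 / 0.38 = 3.9287
A₂/A₁ = e^3.9287 ≈ 50.84

50.8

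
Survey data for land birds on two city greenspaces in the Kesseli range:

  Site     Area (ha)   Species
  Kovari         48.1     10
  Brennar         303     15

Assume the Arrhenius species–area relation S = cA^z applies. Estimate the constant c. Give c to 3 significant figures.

z = ln(S₂/S₁) / ln(A₂/A₁) = ln(15/10) / ln(303/48.1) = 0.4055 / 1.8405 = 0.2203
c = S₁ / A₁^z = 10 / 48.1^0.2203 = 10 / 2.347 = 4.26

4.26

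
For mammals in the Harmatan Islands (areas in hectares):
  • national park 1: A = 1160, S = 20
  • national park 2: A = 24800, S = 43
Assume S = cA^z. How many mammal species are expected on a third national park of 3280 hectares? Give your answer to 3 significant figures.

25.9

z = ln(43/20) / ln(24800/1160) = 0.7655 / 3.0624 = 0.2500
c = 20 / 1160^0.2500 = 20 / 5.834 = 3.428
S₃ = 3.428 × 3280^0.2500 = 3.428 × 7.565 ≈ 25.93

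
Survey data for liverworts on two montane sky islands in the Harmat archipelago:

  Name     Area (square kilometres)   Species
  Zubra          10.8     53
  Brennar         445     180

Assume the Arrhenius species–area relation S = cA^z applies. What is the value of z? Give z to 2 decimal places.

0.33

Taking logs: ln S = ln c + z ln A, so z = (ln S₂ − ln S₁)/(ln A₂ − ln A₁).
z = ln(180/53) / ln(445/10.8) = ln(3.396) / ln(41.2) = 1.2227 / 3.7185 = 0.3288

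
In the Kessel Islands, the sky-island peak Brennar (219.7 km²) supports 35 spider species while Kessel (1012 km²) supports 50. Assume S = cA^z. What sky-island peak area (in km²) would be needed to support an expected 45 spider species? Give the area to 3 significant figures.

z = ln(50/35) / ln(1012/219.7) = 0.3567 / 1.5274 = 0.2335
c = 35 / 219.7^0.2335 = 35 / 3.523 = 9.936
A = (45/9.936)^(1/0.2335) ⇒ ln A = ln(4.529)/0.2335 = 6.4685
A = e^6.4685 ≈ 644.5 km²

645 km²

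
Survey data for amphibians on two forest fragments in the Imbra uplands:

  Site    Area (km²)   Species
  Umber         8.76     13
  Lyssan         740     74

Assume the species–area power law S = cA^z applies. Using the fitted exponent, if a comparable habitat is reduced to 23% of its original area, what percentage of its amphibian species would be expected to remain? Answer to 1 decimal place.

56.2%

z = ln(74/13) / ln(740/8.76) = 1.7391 / 4.4365 = 0.3920
S_new/S_old = (A_new/A_old)^z = 0.23^0.3920 = exp(0.3920 × -1.4697) = 0.5621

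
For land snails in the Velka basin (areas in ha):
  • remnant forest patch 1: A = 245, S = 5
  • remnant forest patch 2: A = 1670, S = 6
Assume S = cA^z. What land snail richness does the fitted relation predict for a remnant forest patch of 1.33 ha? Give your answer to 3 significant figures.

3.05

z = ln(6/5) / ln(1670/245) = 0.1823 / 1.9193 = 0.0950
c = 5 / 245^0.0950 = 5 / 1.686 = 2.965
S₃ = 2.965 × 1.33^0.0950 = 2.965 × 1.027 ≈ 3.046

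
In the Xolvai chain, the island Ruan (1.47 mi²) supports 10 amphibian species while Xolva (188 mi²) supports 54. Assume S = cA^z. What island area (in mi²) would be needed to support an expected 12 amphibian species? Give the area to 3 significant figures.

2.48 mi²

z = ln(54/10) / ln(188/1.47) = 1.6864 / 4.8512 = 0.3476
c = 10 / 1.47^0.3476 = 10 / 1.143 = 8.747
A = (12/8.747)^(1/0.3476) ⇒ ln A = ln(1.372)/0.3476 = 0.9097
A = e^0.9097 ≈ 2.484 mi²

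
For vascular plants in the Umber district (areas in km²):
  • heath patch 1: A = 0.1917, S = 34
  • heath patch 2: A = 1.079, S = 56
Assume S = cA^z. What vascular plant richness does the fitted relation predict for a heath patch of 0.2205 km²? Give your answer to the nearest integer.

35

z = ln(56/34) / ln(1.079/0.1917) = 0.4990 / 1.7279 = 0.2888
c = 34 / 0.1917^0.2888 = 34 / 0.6206 = 54.78
S₃ = 54.78 × 0.2205^0.2888 = 54.78 × 0.6462 ≈ 35.4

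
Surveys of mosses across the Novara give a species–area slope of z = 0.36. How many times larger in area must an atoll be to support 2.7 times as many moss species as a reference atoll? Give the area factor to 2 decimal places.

15.78

(A₂/A₁)^0.36 = 2.7, so A₂/A₁ = 2.7^(1/0.36) = 2.7^2.778
ln(A₂/A₁) = ln 2.7 / 0.36 = 0.9933 / 0.36 = 2.7590
A₂/A₁ = e^2.7590 ≈ 15.78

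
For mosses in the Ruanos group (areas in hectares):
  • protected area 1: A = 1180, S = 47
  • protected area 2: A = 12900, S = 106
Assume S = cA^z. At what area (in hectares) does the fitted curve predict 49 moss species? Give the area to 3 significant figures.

1330 hectares

z = ln(106/47) / ln(12900/1180) = 0.8133 / 2.3917 = 0.3400
c = 47 / 1180^0.3400 = 47 / 11.08 = 4.241
A = (49/4.241)^(1/0.3400) ⇒ ln A = ln(11.55)/0.3400 = 7.1958
A = e^7.1958 ≈ 1334 hectares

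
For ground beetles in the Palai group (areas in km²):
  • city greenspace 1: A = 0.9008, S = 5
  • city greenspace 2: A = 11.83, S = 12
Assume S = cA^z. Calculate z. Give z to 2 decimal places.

0.34

Taking logs: ln S = ln c + z ln A, so z = (ln S₂ − ln S₁)/(ln A₂ − ln A₁).
z = ln(12/5) / ln(11.83/0.9008) = ln(2.4) / ln(13.13) = 0.8755 / 2.5751 = 0.3400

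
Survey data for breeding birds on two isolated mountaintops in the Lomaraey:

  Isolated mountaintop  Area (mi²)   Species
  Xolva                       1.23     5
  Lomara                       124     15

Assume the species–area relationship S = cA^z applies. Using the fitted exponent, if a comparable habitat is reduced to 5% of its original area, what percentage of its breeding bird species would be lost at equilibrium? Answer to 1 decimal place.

51.0%

z = ln(15/5) / ln(124/1.23) = 1.0986 / 4.6133 = 0.2381
S_new/S_old = (A_new/A_old)^z = 0.05^0.2381 = exp(0.2381 × -2.9957) = 0.49
Fraction lost = 1 − 0.49 = 0.51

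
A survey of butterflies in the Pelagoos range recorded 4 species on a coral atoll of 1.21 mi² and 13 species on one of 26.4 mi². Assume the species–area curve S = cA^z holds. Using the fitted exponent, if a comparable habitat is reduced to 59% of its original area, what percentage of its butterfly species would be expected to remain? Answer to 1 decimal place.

z = ln(13/4) / ln(26.4/1.21) = 1.1787 / 3.0827 = 0.3823
S_new/S_old = (A_new/A_old)^z = 0.59^0.3823 = exp(0.3823 × -0.5276) = 0.8173

81.7%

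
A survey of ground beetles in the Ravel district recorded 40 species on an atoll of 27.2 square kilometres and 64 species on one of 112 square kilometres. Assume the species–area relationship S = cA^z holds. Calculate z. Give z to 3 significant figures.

Taking logs: ln S = ln c + z ln A, so z = (ln S₂ − ln S₁)/(ln A₂ − ln A₁).
z = ln(64/40) / ln(112/27.2) = ln(1.6) / ln(4.118) = 0.4700 / 1.4153 = 0.3321

0.332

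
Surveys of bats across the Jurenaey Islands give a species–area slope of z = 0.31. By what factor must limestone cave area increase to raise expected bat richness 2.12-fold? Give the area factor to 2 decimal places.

11.29

(A₂/A₁)^0.31 = 2.12, so A₂/A₁ = 2.12^(1/0.31) = 2.12^3.226
ln(A₂/A₁) = ln 2.12 / 0.31 = 0.7514 / 0.31 = 2.4239
A₂/A₁ = e^2.4239 ≈ 11.29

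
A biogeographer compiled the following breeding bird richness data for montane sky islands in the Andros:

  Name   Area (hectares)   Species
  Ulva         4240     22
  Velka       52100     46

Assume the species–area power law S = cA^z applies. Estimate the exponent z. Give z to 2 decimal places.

0.29

Taking logs: ln S = ln c + z ln A, so z = (ln S₂ − ln S₁)/(ln A₂ − ln A₁).
z = ln(46/22) / ln(52100/4240) = ln(2.091) / ln(12.29) = 0.7376 / 2.5086 = 0.2940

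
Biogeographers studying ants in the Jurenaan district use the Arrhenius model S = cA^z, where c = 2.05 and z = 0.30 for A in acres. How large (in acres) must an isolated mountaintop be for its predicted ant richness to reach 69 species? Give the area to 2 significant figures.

120000 acres

69 = 2.05 × A^0.3  ⇒  A^0.3 = 69/2.05 = 33.66
ln A = ln(33.66) / 0.3 = 3.5163 / 0.3 = 11.7209
A = e^11.7209 ≈ 123117 acres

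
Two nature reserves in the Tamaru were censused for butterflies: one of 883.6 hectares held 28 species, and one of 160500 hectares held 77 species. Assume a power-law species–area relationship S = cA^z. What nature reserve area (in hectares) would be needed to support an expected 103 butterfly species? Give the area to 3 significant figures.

716000 hectares

z = ln(77/28) / ln(160500/883.6) = 1.0116 / 5.2020 = 0.1945
c = 28 / 883.6^0.1945 = 28 / 3.741 = 7.486
A = (103/7.486)^(1/0.1945) ⇒ ln A = ln(13.76)/0.1945 = 13.4821
A = e^13.4821 ≈ 716470 hectares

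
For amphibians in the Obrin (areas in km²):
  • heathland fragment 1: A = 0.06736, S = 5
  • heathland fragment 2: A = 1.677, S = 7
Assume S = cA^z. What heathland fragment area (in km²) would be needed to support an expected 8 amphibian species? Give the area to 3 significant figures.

z = ln(7/5) / ln(1.677/0.06736) = 0.3365 / 3.2147 = 0.1047
c = 5 / 0.06736^0.1047 = 5 / 0.754 = 6.631
A = (8/6.631)^(1/0.1047) ⇒ ln A = ln(1.206)/0.1047 = 1.7928
A = e^1.7928 ≈ 6.006 km²

6.01 km²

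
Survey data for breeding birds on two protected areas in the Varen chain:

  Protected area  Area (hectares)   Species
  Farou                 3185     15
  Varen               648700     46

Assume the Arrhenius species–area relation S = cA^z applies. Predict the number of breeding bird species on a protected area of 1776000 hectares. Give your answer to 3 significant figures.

z = ln(46/15) / ln(648700/3185) = 1.1206 / 5.3165 = 0.2108
c = 15 / 3185^0.2108 = 15 / 5.475 = 2.74
S₃ = 2.74 × 1776000^0.2108 = 2.74 × 20.76 ≈ 56.88

56.9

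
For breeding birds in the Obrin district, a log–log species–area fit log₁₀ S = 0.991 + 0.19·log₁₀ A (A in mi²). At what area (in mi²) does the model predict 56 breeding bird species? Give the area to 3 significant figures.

9660 mi²

56 = 9.795 × A^0.19  ⇒  A^0.19 = 56/9.795 = 5.717
ln A = ln(5.717) / 0.19 = 1.7435 / 0.19 = 9.1763
A = e^9.1763 ≈ 9665 mi²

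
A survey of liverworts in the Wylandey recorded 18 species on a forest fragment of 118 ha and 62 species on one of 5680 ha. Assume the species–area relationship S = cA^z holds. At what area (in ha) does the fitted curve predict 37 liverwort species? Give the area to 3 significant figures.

z = ln(62/18) / ln(5680/118) = 1.2368 / 3.8740 = 0.3192
c = 18 / 118^0.3192 = 18 / 4.586 = 3.925
A = (37/3.925)^(1/0.3192) ⇒ ln A = ln(9.427)/0.3192 = 7.0277
A = e^7.0277 ≈ 1127 ha

1130 ha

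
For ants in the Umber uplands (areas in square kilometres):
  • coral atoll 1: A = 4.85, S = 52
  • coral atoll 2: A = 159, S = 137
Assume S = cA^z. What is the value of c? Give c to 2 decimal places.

z = ln(S₂/S₁) / ln(A₂/A₁) = ln(137/52) / ln(159/4.85) = 0.9687 / 3.4899 = 0.2776
c = S₁ / A₁^z = 52 / 4.85^0.2776 = 52 / 1.55 = 33.55

33.55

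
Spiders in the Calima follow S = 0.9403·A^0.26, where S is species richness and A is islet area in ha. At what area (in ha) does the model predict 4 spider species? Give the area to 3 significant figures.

262 ha

4 = 0.9403 × A^0.26  ⇒  A^0.26 = 4/0.9403 = 4.254
ln A = ln(4.254) / 0.26 = 1.4479 / 0.26 = 5.5687
A = e^5.5687 ≈ 262.1 ha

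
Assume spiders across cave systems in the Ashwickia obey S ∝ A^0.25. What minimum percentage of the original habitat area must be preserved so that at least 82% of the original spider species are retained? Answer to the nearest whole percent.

Need (A_new/A_old)^0.25 = 0.82, so A_new/A_old = 0.82^(1/0.25) = 0.82^4
ln(A_new/A_old) = ln 0.82 / 0.25 = -0.1985 / 0.25 = -0.7938
A_new/A_old = e^-0.7938 ≈ 0.4521

45%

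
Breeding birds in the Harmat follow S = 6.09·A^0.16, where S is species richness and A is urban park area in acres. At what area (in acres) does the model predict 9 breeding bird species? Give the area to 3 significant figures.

11.5 acres

9 = 6.09 × A^0.16  ⇒  A^0.16 = 9/6.09 = 1.478
ln A = ln(1.478) / 0.16 = 0.3906 / 0.16 = 2.4411
A = e^2.4411 ≈ 11.49 acres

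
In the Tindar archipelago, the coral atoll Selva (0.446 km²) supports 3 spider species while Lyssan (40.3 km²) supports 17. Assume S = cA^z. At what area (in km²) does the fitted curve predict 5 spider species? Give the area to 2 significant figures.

z = ln(17/3) / ln(40.3/0.446) = 1.7346 / 4.5038 = 0.3851
c = 3 / 0.446^0.3851 = 3 / 0.7327 = 4.094
A = (5/4.094)^(1/0.3851) ⇒ ln A = ln(1.221)/0.3851 = 0.5189
A = e^0.5189 ≈ 1.68 km²

1.7 km²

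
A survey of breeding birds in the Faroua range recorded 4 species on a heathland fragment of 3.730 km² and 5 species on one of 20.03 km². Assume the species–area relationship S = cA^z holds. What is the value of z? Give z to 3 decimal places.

0.133

Taking logs: ln S = ln c + z ln A, so z = (ln S₂ − ln S₁)/(ln A₂ − ln A₁).
z = ln(5/4) / ln(20.03/3.73) = ln(1.25) / ln(5.37) = 0.2231 / 1.6808 = 0.1328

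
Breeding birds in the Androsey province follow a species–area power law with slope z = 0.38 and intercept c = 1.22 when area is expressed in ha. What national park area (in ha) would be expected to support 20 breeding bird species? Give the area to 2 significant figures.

1600 ha

20 = 1.22 × A^0.38  ⇒  A^0.38 = 20/1.22 = 16.39
ln A = ln(16.39) / 0.38 = 2.7969 / 0.38 = 7.3602
A = e^7.3602 ≈ 1572 ha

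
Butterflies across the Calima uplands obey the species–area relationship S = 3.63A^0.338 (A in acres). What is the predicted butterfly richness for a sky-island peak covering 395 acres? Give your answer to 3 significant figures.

S = 3.63 × 395^0.338
ln S = ln 3.63 + 0.338 × ln 395 = 1.2892 + 0.338 × 5.9789 = 3.3101
S = e^3.3101 ≈ 27.39

27.4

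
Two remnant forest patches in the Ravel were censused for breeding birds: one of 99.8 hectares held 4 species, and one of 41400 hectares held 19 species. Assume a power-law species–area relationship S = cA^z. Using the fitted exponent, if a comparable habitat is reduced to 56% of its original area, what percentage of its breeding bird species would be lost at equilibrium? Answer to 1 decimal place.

z = ln(19/4) / ln(41400/99.8) = 1.5581 / 6.0279 = 0.2585
S_new/S_old = (A_new/A_old)^z = 0.56^0.2585 = exp(0.2585 × -0.5798) = 0.8608
Fraction lost = 1 − 0.8608 = 0.1392

13.9%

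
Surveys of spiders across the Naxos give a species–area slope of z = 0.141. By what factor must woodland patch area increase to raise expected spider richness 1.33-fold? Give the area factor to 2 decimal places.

7.56

(A₂/A₁)^0.141 = 1.33, so A₂/A₁ = 1.33^(1/0.141) = 1.33^7.092
ln(A₂/A₁) = ln 1.33 / 0.141 = 0.2852 / 0.141 = 2.0225
A₂/A₁ = e^2.0225 ≈ 7.558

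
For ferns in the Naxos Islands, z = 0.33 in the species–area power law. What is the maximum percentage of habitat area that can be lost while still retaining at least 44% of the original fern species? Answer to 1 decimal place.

91.7%

Need (A_new/A_old)^0.33 = 0.44, so A_new/A_old = 0.44^(1/0.33) = 0.44^3.03
ln(A_new/A_old) = ln 0.44 / 0.33 = -0.8210 / 0.33 = -2.4878
A_new/A_old = e^-2.4878 ≈ 0.08309
Fraction that can be lost = 1 − 0.08309 = 0.9169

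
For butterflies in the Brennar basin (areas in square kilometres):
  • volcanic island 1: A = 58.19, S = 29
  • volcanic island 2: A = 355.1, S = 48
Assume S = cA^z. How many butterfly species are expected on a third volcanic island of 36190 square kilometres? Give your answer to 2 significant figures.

z = ln(48/29) / ln(355.1/58.19) = 0.5039 / 1.8087 = 0.2786
c = 29 / 58.19^0.2786 = 29 / 3.102 = 9.348
S₃ = 9.348 × 36190^0.2786 = 9.348 × 18.62 ≈ 174.1

170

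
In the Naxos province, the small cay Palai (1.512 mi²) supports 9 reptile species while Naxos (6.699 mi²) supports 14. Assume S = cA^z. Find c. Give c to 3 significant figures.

z = ln(S₂/S₁) / ln(A₂/A₁) = ln(14/9) / ln(6.699/1.512) = 0.4418 / 1.4885 = 0.2968
c = S₁ / A₁^z = 9 / 1.512^0.2968 = 9 / 1.131 = 7.961

7.96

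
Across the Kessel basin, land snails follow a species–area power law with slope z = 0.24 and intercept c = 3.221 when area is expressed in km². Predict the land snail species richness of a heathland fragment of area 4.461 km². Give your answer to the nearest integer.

5

S = 3.221 × 4.461^0.24
ln S = ln 3.221 + 0.24 × ln 4.461 = 1.1697 + 0.24 × 1.4954 = 1.5286
S = e^1.5286 ≈ 4.612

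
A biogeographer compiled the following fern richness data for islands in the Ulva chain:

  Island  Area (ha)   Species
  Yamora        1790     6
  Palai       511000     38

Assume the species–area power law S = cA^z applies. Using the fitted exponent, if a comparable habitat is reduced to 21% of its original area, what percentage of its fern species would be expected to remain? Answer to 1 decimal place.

z = ln(38/6) / ln(511000/1790) = 1.8458 / 5.6542 = 0.3265
S_new/S_old = (A_new/A_old)^z = 0.21^0.3265 = exp(0.3265 × -1.5606) = 0.6008

60.1%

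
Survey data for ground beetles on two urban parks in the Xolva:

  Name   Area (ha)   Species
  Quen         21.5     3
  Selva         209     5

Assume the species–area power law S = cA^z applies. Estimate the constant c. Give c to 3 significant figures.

z = ln(S₂/S₁) / ln(A₂/A₁) = ln(5/3) / ln(209/21.5) = 0.5108 / 2.2743 = 0.2246
c = S₁ / A₁^z = 3 / 21.5^0.2246 = 3 / 1.992 = 1.506

1.51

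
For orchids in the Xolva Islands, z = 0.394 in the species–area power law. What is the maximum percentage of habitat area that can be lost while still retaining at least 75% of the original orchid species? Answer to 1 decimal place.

Need (A_new/A_old)^0.394 = 0.75, so A_new/A_old = 0.75^(1/0.394) = 0.75^2.538
ln(A_new/A_old) = ln 0.75 / 0.394 = -0.2877 / 0.394 = -0.7302
A_new/A_old = e^-0.7302 ≈ 0.4818
Fraction that can be lost = 1 − 0.4818 = 0.5182

51.8%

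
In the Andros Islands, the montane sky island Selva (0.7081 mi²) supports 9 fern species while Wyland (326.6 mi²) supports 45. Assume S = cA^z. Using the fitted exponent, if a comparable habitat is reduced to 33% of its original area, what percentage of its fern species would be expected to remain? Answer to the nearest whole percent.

75%

z = ln(45/9) / ln(326.6/0.7081) = 1.6094 / 6.1339 = 0.2624
S_new/S_old = (A_new/A_old)^z = 0.33^0.2624 = exp(0.2624 × -1.1087) = 0.7476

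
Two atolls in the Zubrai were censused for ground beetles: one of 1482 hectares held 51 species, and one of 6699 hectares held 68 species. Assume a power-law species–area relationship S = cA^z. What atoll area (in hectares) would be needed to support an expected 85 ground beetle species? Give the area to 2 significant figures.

22000 hectares

z = ln(68/51) / ln(6699/1482) = 0.2877 / 1.5086 = 0.1907
c = 51 / 1482^0.1907 = 51 / 4.024 = 12.67
A = (85/12.67)^(1/0.1907) ⇒ ln A = ln(6.707)/0.1907 = 9.9798
A = e^9.9798 ≈ 21587 hectares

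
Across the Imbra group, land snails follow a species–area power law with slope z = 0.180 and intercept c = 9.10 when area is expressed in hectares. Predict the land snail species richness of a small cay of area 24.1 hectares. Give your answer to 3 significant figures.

S = 9.1 × 24.1^0.18 = 9.1 × 1.773 ≈ 16.14

16.1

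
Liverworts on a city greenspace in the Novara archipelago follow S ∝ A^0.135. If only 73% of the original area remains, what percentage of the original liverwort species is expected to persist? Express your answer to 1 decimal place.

95.8%

S_new/S_old = (A_new/A_old)^z = 0.73^0.135
= exp(0.135 × ln 0.73) = exp(0.135 × -0.3147) = exp(-0.0425) ≈ 0.9584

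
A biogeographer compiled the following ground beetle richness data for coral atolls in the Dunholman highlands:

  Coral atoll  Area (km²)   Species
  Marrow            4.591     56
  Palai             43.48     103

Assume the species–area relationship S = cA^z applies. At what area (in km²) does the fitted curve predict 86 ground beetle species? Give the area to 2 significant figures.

z = ln(103/56) / ln(43.48/4.591) = 0.6094 / 2.2482 = 0.2711
c = 56 / 4.591^0.2711 = 56 / 1.512 = 37.05
A = (86/37.05)^(1/0.2711) ⇒ ln A = ln(2.321)/0.2711 = 3.1068
A = e^3.1068 ≈ 22.35 km²

22 km²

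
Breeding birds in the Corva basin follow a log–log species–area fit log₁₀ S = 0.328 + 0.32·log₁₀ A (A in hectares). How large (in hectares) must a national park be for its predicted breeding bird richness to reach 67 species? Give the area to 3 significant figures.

67 = 2.128 × A^0.32  ⇒  A^0.32 = 67/2.128 = 31.48
ln A = ln(31.48) / 0.32 = 3.4494 / 0.32 = 10.7795
A = e^10.7795 ≈ 48027 hectares

48000 hectares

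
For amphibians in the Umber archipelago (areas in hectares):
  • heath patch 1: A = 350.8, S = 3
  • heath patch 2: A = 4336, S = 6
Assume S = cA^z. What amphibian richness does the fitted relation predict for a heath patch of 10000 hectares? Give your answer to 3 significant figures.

7.55

z = ln(6/3) / ln(4336/350.8) = 0.6931 / 2.5145 = 0.2757
c = 3 / 350.8^0.2757 = 3 / 5.03 = 0.5964
S₃ = 0.5964 × 10000^0.2757 = 0.5964 × 12.67 ≈ 7.554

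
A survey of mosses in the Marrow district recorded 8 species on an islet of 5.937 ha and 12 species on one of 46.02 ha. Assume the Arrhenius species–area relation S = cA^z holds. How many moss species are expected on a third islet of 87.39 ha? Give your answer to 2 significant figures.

14

z = ln(12/8) / ln(46.02/5.937) = 0.4055 / 2.0479 = 0.1980
c = 8 / 5.937^0.1980 = 8 / 1.423 = 5.622
S₃ = 5.622 × 87.39^0.1980 = 5.622 × 2.423 ≈ 13.62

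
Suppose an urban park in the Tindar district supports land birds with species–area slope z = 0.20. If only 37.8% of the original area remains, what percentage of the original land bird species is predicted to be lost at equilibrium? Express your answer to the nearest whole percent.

18%

S_new/S_old = (A_new/A_old)^z = 0.378^0.2
= exp(0.2 × ln 0.378) = exp(0.2 × -0.9729) = exp(-0.1946) ≈ 0.8232
Fraction lost = 1 − 0.8232 = 0.1768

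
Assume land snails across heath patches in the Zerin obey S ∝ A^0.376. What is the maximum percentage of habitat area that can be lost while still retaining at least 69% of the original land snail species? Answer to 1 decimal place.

62.7%

Need (A_new/A_old)^0.376 = 0.69, so A_new/A_old = 0.69^(1/0.376) = 0.69^2.66
ln(A_new/A_old) = ln 0.69 / 0.376 = -0.3711 / 0.376 = -0.9869
A_new/A_old = e^-0.9869 ≈ 0.3727
Fraction that can be lost = 1 − 0.3727 = 0.6273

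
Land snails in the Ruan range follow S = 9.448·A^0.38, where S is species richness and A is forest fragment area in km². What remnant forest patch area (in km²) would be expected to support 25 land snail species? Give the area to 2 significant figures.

13 km²

25 = 9.448 × A^0.38  ⇒  A^0.38 = 25/9.448 = 2.646
ln A = ln(2.646) / 0.38 = 0.9731 / 0.38 = 2.5607
A = e^2.5607 ≈ 12.95 km²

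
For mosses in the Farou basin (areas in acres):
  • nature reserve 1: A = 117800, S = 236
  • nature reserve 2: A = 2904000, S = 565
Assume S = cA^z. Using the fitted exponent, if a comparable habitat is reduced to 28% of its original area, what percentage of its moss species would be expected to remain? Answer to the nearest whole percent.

z = ln(565/236) / ln(2904000/117800) = 0.8730 / 3.2049 = 0.2724
S_new/S_old = (A_new/A_old)^z = 0.28^0.2724 = exp(0.2724 × -1.2730) = 0.707

71%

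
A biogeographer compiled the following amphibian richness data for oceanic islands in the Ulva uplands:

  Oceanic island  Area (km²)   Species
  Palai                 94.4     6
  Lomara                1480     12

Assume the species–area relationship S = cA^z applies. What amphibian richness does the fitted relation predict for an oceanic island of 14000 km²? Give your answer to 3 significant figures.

21.1

z = ln(12/6) / ln(1480/94.4) = 0.6931 / 2.7523 = 0.2518
c = 6 / 94.4^0.2518 = 6 / 3.143 = 1.909
S₃ = 1.909 × 14000^0.2518 = 1.909 × 11.07 ≈ 21.13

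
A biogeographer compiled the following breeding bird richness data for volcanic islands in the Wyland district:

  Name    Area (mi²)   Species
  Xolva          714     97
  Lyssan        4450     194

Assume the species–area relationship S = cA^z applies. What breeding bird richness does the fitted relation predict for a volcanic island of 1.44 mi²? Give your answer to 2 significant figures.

9.2

z = ln(194/97) / ln(4450/714) = 0.6931 / 1.8298 = 0.3788
c = 97 / 714^0.3788 = 97 / 12.05 = 8.049
S₃ = 8.049 × 1.44^0.3788 = 8.049 × 1.148 ≈ 9.241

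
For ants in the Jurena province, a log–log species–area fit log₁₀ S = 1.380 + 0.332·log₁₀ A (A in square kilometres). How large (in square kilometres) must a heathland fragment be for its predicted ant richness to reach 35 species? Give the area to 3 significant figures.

35 = 23.99 × A^0.332  ⇒  A^0.332 = 35/23.99 = 1.459
ln A = ln(1.459) / 0.332 = 0.3778 / 0.332 = 1.1379
A = e^1.1379 ≈ 3.12 square kilometres

3.12 square kilometres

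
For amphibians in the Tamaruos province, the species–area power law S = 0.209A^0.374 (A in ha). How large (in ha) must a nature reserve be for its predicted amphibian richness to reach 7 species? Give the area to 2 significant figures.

12000 ha

7 = 0.209 × A^0.374  ⇒  A^0.374 = 7/0.209 = 33.49
ln A = ln(33.49) / 0.374 = 3.5113 / 0.374 = 9.3886
A = e^9.3886 ≈ 11951 ha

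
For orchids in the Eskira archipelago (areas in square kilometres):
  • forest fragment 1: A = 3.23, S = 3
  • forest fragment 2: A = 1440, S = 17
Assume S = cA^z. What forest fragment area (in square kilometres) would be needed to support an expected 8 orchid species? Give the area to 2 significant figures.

z = ln(17/3) / ln(1440/3.23) = 1.7346 / 6.0999 = 0.2844
c = 3 / 3.23^0.2844 = 3 / 1.396 = 2.149
A = (8/2.149)^(1/0.2844) ⇒ ln A = ln(3.722)/0.2844 = 4.6217
A = e^4.6217 ≈ 101.7 square kilometres

100 square kilometres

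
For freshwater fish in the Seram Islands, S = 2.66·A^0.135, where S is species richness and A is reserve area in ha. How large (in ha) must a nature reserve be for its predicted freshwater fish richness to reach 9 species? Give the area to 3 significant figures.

9 = 2.66 × A^0.135  ⇒  A^0.135 = 9/2.66 = 3.383
ln A = ln(3.383) / 0.135 = 1.2189 / 0.135 = 9.0289
A = e^9.0289 ≈ 8340 ha

8340 ha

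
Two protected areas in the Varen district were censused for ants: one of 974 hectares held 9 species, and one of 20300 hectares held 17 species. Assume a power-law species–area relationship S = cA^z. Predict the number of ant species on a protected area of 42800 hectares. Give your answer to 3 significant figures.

19.9

z = ln(17/9) / ln(20300/974) = 0.6360 / 3.0370 = 0.2094
c = 9 / 974^0.2094 = 9 / 4.225 = 2.13
S₃ = 2.13 × 42800^0.2094 = 2.13 × 9.33 ≈ 19.87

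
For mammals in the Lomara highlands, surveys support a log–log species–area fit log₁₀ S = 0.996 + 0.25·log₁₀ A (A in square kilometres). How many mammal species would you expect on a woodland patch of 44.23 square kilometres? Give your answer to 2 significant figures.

26

S = 9.908 × 44.23^0.25 = 9.908 × 2.579 ≈ 25.55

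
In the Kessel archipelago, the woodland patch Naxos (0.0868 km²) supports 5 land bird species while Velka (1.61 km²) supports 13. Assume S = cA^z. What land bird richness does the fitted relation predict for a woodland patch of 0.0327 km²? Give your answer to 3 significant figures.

z = ln(13/5) / ln(1.61/0.0868) = 0.9555 / 2.9204 = 0.3272
c = 5 / 0.0868^0.3272 = 5 / 0.4495 = 11.12
S₃ = 11.12 × 0.0327^0.3272 = 11.12 × 0.3266 ≈ 3.633

3.63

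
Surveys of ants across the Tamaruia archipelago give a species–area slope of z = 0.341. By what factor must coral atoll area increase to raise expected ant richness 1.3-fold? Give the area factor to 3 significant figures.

(A₂/A₁)^0.341 = 1.3, so A₂/A₁ = 1.3^(1/0.341) = 1.3^2.933
ln(A₂/A₁) = ln 1.3 / 0.341 = 0.2624 / 0.341 = 0.7694
A₂/A₁ = e^0.7694 ≈ 2.158

2.16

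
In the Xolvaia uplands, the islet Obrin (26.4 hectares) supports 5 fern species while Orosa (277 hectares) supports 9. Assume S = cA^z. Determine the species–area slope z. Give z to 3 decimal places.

0.250

Taking logs: ln S = ln c + z ln A, so z = (ln S₂ − ln S₁)/(ln A₂ − ln A₁).
z = ln(9/5) / ln(277/26.4) = ln(1.8) / ln(10.49) = 0.5878 / 2.3507 = 0.2501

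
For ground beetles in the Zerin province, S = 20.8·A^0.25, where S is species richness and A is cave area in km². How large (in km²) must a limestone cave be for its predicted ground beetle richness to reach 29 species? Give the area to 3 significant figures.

29 = 20.8 × A^0.25  ⇒  A^0.25 = 29/20.8 = 1.394
ln A = ln(1.394) / 0.25 = 0.3323 / 0.25 = 1.3294
A = e^1.3294 ≈ 3.779 km²

3.78 km²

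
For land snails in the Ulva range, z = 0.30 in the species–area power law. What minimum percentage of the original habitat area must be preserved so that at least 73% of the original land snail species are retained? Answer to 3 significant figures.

35.0%

Need (A_new/A_old)^0.3 = 0.73, so A_new/A_old = 0.73^(1/0.3) = 0.73^3.333
ln(A_new/A_old) = ln 0.73 / 0.3 = -0.3147 / 0.3 = -1.0490
A_new/A_old = e^-1.0490 ≈ 0.3503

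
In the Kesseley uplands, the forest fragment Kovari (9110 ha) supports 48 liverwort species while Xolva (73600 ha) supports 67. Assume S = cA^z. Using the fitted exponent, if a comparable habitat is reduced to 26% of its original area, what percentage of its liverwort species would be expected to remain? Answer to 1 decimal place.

80.7%

z = ln(67/48) / ln(73600/9110) = 0.3335 / 2.0893 = 0.1596
S_new/S_old = (A_new/A_old)^z = 0.26^0.1596 = exp(0.1596 × -1.3471) = 0.8065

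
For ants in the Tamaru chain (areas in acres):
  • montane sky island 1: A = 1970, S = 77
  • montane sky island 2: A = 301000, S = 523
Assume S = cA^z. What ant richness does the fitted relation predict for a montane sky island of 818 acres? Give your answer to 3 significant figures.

55.1

z = ln(523/77) / ln(301000/1970) = 1.9158 / 5.0291 = 0.3809
c = 77 / 1970^0.3809 = 77 / 17.99 = 4.281
S₃ = 4.281 × 818^0.3809 = 4.281 × 12.87 ≈ 55.09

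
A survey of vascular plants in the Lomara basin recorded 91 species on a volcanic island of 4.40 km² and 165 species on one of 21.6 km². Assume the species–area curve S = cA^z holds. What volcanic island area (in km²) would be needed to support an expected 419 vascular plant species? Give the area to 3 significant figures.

261 km²

z = ln(165/91) / ln(21.6/4.4) = 0.5951 / 1.5911 = 0.3740
c = 91 / 4.4^0.3740 = 91 / 1.74 = 52.29
A = (419/52.29)^(1/0.3740) ⇒ ln A = ln(8.014)/0.3740 = 5.5644
A = e^5.5644 ≈ 261 km²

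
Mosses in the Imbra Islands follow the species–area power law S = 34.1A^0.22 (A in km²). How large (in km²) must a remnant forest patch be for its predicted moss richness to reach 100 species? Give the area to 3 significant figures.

100 = 34.1 × A^0.22  ⇒  A^0.22 = 100/34.1 = 2.933
ln A = ln(2.933) / 0.22 = 1.0759 / 0.22 = 4.8903
A = e^4.8903 ≈ 133 km²

133 km²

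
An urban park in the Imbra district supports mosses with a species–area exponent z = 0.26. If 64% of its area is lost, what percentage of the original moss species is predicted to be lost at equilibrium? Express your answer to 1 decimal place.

23.3%

S_new/S_old = (A_new/A_old)^z = 0.36^0.26
= exp(0.26 × ln 0.36) = exp(0.26 × -1.0217) = exp(-0.2656) ≈ 0.7667
Fraction lost = 1 − 0.7667 = 0.2333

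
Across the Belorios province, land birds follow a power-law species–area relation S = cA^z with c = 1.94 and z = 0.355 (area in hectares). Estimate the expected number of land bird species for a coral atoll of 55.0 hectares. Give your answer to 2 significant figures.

S = 1.94 × 55^0.355
ln S = ln 1.94 + 0.355 × ln 55 = 0.6627 + 0.355 × 4.0073 = 2.0853
S = e^2.0853 ≈ 8.047

8.0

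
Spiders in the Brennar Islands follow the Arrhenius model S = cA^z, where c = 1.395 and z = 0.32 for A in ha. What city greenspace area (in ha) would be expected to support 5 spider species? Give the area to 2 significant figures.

54 ha

5 = 1.395 × A^0.32  ⇒  A^0.32 = 5/1.395 = 3.584
ln A = ln(3.584) / 0.32 = 1.2765 / 0.32 = 3.9892
A = e^3.9892 ≈ 54.01 ha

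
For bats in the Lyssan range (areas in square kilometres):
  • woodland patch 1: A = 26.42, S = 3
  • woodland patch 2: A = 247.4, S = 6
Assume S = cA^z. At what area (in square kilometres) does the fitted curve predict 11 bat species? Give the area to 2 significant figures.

z = ln(6/3) / ln(247.4/26.42) = 0.6931 / 2.2369 = 0.3099
c = 3 / 26.42^0.3099 = 3 / 2.758 = 1.088
A = (11/1.088)^(1/0.3099) ⇒ ln A = ln(10.11)/0.3099 = 7.4671
A = e^7.4671 ≈ 1750 square kilometres

1700 square kilometres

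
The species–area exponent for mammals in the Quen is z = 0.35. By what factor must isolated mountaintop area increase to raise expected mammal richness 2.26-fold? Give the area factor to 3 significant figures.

10.3

(A₂/A₁)^0.35 = 2.26, so A₂/A₁ = 2.26^(1/0.35) = 2.26^2.857
ln(A₂/A₁) = ln 2.26 / 0.35 = 0.8154 / 0.35 = 2.3296
A₂/A₁ = e^2.3296 ≈ 10.27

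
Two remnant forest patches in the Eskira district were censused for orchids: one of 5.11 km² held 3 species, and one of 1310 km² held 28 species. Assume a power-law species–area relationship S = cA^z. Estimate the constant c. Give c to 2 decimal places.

z = ln(S₂/S₁) / ln(A₂/A₁) = ln(28/3) / ln(1310/5.11) = 2.2336 / 5.5466 = 0.4027
c = S₁ / A₁^z = 3 / 5.11^0.4027 = 3 / 1.929 = 1.555

1.56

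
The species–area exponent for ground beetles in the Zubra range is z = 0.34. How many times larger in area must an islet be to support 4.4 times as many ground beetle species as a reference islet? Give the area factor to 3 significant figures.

(A₂/A₁)^0.34 = 4.4, so A₂/A₁ = 4.4^(1/0.34) = 4.4^2.941
ln(A₂/A₁) = ln 4.4 / 0.34 = 1.4816 / 0.34 = 4.3577
A₂/A₁ = e^4.3577 ≈ 78.07

78.1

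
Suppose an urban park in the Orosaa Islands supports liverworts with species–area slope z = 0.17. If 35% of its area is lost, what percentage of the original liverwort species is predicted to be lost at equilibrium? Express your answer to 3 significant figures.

S_new/S_old = (A_new/A_old)^z = 0.65^0.17
= exp(0.17 × ln 0.65) = exp(0.17 × -0.4308) = exp(-0.0732) ≈ 0.9294
Fraction lost = 1 − 0.9294 = 0.07062

7.06%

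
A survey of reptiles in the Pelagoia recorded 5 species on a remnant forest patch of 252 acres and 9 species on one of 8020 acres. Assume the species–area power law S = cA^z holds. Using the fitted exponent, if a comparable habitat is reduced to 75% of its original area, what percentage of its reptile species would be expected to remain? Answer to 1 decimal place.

z = ln(9/5) / ln(8020/252) = 0.5878 / 3.4603 = 0.1699
S_new/S_old = (A_new/A_old)^z = 0.75^0.1699 = exp(0.1699 × -0.2877) = 0.9523

95.2%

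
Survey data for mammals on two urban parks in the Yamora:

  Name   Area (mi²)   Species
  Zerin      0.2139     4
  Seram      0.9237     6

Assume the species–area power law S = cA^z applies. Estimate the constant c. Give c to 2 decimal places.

z = ln(S₂/S₁) / ln(A₂/A₁) = ln(6/4) / ln(0.9237/0.2139) = 0.4055 / 1.4629 = 0.2772
c = S₁ / A₁^z = 4 / 0.2139^0.2772 = 4 / 0.6522 = 6.133

6.13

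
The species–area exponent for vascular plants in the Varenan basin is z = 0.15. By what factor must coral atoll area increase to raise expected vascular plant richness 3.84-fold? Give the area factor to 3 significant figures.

(A₂/A₁)^0.15 = 3.84, so A₂/A₁ = 3.84^(1/0.15) = 3.84^6.667
ln(A₂/A₁) = ln 3.84 / 0.15 = 1.3455 / 0.15 = 8.9698
A₂/A₁ = e^8.9698 ≈ 7862

7860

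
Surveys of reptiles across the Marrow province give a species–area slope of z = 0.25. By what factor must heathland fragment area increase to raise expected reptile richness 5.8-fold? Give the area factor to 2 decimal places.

1131.65

(A₂/A₁)^0.25 = 5.8, so A₂/A₁ = 5.8^(1/0.25) = 5.8^4
ln(A₂/A₁) = ln 5.8 / 0.25 = 1.7579 / 0.25 = 7.0314
A₂/A₁ = e^7.0314 ≈ 1132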